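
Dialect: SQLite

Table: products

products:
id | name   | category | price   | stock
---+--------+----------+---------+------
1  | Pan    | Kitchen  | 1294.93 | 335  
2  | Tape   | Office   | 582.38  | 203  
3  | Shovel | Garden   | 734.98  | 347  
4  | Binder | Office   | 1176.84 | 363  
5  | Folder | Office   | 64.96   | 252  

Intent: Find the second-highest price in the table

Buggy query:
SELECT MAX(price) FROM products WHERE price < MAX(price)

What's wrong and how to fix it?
Bug: The inner MAX is an aggregate inside WHERE, which is not allowed

Fix: Compute the overall MAX in a subquery, then take MAX of rows below it

Corrected query:
SELECT MAX(price) FROM products WHERE price < (SELECT MAX(price) FROM products)

Result:
MAX(price)
----------
1176.84   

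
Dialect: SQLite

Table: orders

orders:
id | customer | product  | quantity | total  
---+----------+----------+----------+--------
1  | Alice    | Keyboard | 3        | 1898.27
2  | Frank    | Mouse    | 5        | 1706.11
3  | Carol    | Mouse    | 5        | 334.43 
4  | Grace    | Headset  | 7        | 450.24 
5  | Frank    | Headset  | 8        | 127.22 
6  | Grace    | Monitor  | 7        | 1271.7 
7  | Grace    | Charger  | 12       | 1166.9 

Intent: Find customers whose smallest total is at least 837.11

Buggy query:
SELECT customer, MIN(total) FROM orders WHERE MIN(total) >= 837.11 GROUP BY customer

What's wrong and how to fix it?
Bug: Aggregates like MIN are computed per group after WHERE runs

Fix: Replace WHERE with HAVING after the GROUP BY

Corrected query:
SELECT customer, MIN(total) FROM orders GROUP BY customer HAVING MIN(total) >= 837.11

Result:
customer | MIN(total)
---------+-----------
Alice    | 1898.27   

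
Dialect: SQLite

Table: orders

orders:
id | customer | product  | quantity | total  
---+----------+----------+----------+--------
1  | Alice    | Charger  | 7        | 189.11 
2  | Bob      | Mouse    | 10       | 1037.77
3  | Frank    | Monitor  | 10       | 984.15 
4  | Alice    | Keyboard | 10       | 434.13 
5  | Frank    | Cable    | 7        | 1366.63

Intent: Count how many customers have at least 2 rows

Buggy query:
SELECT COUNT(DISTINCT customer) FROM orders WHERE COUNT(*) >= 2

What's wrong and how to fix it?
Bug: COUNT(*) cannot appear in WHERE; the per-group count doesn't exist yet

Fix: Use a subquery that GROUPs and filters with HAVING, then count its rows

Corrected query:
SELECT COUNT(*) FROM (SELECT customer FROM orders GROUP BY customer HAVING COUNT(*) >= 2)

Result:
COUNT(*)
--------
2       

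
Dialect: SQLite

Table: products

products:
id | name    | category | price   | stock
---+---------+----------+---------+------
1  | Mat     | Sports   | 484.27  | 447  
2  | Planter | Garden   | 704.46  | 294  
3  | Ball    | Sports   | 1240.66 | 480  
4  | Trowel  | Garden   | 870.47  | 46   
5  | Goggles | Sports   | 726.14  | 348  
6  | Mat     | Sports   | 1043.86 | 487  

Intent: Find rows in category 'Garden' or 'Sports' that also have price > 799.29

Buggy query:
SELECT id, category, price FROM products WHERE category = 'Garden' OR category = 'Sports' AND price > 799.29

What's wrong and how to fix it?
Bug: Without parentheses, AND is evaluated before OR, so the price filter only applies to the 'Sports' branch

Fix: Group the OR with parentheses (or use IN), then AND the threshold

Corrected query:
SELECT id, category, price FROM products WHERE (category = 'Garden' OR category = 'Sports') AND price > 799.29

Result:
id | category | price  
---+----------+--------
3  | Sports   | 1240.66
4  | Garden   | 870.47 
6  | Sports   | 1043.86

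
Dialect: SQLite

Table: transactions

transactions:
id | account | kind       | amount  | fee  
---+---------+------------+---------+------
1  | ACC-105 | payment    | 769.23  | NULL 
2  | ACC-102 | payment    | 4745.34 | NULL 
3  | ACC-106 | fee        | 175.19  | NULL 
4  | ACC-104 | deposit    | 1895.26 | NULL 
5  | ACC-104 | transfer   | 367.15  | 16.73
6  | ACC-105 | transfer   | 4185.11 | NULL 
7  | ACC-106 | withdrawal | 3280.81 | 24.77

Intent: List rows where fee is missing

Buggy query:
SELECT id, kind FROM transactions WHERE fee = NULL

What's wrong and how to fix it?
Bug: '= NULL' is always unknown in SQL three-valued logic, so no rows match

Fix: Replace '= NULL' with 'IS NULL'

Corrected query:
SELECT id, kind FROM transactions WHERE fee IS NULL

Result:
id | kind    
---+---------
1  | payment 
2  | payment 
3  | fee     
4  | deposit 
6  | transfer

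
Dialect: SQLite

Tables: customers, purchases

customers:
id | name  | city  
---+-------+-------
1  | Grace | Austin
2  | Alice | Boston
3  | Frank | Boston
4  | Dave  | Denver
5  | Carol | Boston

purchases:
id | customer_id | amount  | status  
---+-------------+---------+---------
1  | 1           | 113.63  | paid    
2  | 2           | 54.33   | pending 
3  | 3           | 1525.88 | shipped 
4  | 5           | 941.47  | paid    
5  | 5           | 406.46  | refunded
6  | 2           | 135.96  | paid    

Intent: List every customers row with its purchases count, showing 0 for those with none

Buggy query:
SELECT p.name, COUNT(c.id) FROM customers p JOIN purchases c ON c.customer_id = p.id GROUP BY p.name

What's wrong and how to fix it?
Bug: INNER JOIN drops customers rows that have no matching purchases rows

Fix: Use LEFT JOIN so parents without children still appear (COUNT(c.id) gives 0)

Corrected query:
SELECT p.name, COUNT(c.id) FROM customers p LEFT JOIN purchases c ON c.customer_id = p.id GROUP BY p.name

Result:
name  | COUNT(c.id)
------+------------
Alice | 2          
Carol | 2          
Dave  | 0          
Frank | 1          
Grace | 1          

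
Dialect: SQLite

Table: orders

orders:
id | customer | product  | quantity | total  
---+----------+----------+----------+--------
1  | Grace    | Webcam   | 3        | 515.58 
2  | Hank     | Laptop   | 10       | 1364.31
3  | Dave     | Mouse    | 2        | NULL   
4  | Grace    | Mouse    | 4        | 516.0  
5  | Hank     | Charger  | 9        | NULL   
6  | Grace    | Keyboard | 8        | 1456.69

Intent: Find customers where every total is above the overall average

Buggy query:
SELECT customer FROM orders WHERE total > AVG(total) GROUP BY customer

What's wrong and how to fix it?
Bug: AVG() is an aggregate; it can't sit directly in WHERE

Fix: Use a subquery for AVG and a HAVING MIN(...) filter so the condition holds for every row in the group

Corrected query:
SELECT customer FROM orders GROUP BY customer HAVING MIN(total) > (SELECT AVG(total) FROM orders)

Result:
customer
--------
Hank    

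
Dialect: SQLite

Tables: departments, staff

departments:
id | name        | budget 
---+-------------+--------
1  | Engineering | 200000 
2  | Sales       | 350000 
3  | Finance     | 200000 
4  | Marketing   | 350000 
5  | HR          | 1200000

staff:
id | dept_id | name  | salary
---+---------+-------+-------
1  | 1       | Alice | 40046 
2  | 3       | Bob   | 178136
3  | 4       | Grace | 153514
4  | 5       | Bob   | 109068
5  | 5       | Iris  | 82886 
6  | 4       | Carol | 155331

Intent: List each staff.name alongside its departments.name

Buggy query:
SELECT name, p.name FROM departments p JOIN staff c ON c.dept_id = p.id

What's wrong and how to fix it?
Bug: Both tables have a 'name' column; the unqualified reference is ambiguous

Fix: Qualify the column with its table alias (c.name)

Corrected query:
SELECT c.name, p.name FROM departments p JOIN staff c ON c.dept_id = p.id

Result:
name  | name       
------+------------
Alice | Engineering
Bob   | Finance    
Grace | Marketing  
Bob   | HR         
Iris  | HR         
Carol | Marketing  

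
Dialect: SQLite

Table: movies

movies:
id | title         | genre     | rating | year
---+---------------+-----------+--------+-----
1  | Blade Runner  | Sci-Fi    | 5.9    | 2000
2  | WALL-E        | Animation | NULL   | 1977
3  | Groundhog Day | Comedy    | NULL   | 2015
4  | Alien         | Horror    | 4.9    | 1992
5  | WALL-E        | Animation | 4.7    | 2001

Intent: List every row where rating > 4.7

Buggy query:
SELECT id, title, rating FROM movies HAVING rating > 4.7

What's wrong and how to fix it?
Bug: HAVING filters the output of aggregation, but this query has no GROUP BY and no aggregate functions, so SQLite rejects it (HAVING clause on a non-aggregate query); the condition here is per row

Fix: Replace HAVING with WHERE since the condition applies to individual rows

Corrected query:
SELECT id, title, rating FROM movies WHERE rating > 4.7

Result:
id | title        | rating
---+--------------+-------
1  | Blade Runner | 5.9   
4  | Alien        | 4.9   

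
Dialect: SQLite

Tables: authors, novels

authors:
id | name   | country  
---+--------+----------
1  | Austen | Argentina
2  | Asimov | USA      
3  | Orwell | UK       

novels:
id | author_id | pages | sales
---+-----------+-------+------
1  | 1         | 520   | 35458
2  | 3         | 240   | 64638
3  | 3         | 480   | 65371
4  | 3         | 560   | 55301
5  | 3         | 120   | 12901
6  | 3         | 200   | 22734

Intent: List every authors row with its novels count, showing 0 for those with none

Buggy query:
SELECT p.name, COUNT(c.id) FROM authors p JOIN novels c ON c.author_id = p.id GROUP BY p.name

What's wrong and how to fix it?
Bug: An inner join excludes parents with zero children

Fix: Use LEFT JOIN so parents without children still appear (COUNT(c.id) gives 0)

Corrected query:
SELECT p.name, COUNT(c.id) FROM authors p LEFT JOIN novels c ON c.author_id = p.id GROUP BY p.name

Result:
name   | COUNT(c.id)
-------+------------
Asimov | 0          
Austen | 1          
Orwell | 5          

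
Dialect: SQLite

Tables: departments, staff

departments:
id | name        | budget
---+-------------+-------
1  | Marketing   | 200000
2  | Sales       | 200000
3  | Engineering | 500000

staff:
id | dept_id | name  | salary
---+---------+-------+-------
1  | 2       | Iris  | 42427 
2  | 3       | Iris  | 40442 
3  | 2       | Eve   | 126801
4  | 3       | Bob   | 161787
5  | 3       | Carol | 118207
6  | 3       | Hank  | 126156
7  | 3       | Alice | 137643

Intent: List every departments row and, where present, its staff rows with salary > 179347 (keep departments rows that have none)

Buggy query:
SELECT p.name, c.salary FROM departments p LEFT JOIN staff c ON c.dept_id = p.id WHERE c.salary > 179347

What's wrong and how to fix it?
Bug: Filtering c.salary in WHERE discards the NULL rows produced by LEFT JOIN, turning it into an inner join

Fix: Move the right-table condition into the ON clause so unmatched parents are kept

Corrected query:
SELECT p.name, c.salary FROM departments p LEFT JOIN staff c ON c.dept_id = p.id AND c.salary > 179347

Result:
name        | salary
------------+-------
Marketing   | NULL  
Sales       | NULL  
Engineering | NULL  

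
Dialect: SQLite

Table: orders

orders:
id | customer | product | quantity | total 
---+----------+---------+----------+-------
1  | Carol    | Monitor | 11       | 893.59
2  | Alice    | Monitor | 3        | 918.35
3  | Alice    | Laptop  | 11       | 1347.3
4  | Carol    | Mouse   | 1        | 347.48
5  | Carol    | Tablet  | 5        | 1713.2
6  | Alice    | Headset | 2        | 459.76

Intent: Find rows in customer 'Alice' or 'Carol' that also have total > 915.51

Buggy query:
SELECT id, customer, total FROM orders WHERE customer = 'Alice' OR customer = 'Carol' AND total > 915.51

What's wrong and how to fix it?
Bug: AND binds tighter than OR, so this parses as customer = 'Alice' OR (customer = 'Carol' AND total > 915.51)

Fix: Add parentheses around the OR so the AND applies to both alternatives

Corrected query:
SELECT id, customer, total FROM orders WHERE (customer = 'Alice' OR customer = 'Carol') AND total > 915.51

Result:
id | customer | total 
---+----------+-------
2  | Alice    | 918.35
3  | Alice    | 1347.3
5  | Carol    | 1713.2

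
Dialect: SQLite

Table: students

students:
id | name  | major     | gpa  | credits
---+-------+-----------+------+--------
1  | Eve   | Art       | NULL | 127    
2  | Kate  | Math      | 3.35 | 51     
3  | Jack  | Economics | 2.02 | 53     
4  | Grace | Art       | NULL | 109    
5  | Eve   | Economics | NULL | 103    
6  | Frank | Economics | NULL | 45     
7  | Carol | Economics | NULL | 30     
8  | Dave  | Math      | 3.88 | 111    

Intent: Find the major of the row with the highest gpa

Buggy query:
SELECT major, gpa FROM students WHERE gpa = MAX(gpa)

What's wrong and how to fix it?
Bug: MAX(gpa) is an aggregate and cannot be used directly in WHERE

Fix: Wrap MAX in a scalar subquery so WHERE compares against a single value

Corrected query:
SELECT major, gpa FROM students WHERE gpa = (SELECT MAX(gpa) FROM students)

Result:
major | gpa 
------+-----
Math  | 3.88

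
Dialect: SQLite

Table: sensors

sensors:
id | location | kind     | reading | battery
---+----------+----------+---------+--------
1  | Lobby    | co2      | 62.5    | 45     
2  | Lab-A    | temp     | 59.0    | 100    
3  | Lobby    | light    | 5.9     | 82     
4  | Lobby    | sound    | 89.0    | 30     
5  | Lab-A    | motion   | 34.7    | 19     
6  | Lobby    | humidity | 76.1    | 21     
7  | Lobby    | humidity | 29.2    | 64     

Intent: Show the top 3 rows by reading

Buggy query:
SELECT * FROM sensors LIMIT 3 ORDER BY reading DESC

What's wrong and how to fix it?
Bug: LIMIT must come after ORDER BY

Fix: Sort with ORDER BY, then apply LIMIT

Corrected query:
SELECT * FROM sensors ORDER BY reading DESC LIMIT 3

Result:
id | location | kind     | reading | battery
---+----------+----------+---------+--------
4  | Lobby    | sound    | 89      | 30     
6  | Lobby    | humidity | 76.1    | 21     
1  | Lobby    | co2      | 62.5    | 45     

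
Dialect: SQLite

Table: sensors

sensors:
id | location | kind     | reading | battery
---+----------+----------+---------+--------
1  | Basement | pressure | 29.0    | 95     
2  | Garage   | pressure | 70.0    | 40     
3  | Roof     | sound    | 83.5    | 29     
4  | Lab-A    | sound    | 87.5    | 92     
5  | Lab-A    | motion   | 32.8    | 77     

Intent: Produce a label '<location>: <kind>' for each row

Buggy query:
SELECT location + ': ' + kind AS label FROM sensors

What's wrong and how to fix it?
Bug: SQLite uses || for string concatenation; + coerces text to numbers (yielding 0)

Fix: Use the || operator for string concatenation

Corrected query:
SELECT location || ': ' || kind AS label FROM sensors

Result:
label             
------------------
Basement: pressure
Garage: pressure  
Roof: sound       
Lab-A: sound      
Lab-A: motion     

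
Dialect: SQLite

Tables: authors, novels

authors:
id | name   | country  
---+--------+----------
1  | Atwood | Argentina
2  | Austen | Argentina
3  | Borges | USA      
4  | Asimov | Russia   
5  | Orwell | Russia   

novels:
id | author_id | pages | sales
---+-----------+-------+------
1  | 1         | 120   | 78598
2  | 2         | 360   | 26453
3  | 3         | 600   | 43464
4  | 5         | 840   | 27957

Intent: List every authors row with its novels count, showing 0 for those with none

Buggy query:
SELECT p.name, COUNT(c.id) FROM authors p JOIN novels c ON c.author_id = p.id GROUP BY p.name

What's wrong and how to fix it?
Bug: INNER JOIN drops authors rows that have no matching novels rows

Fix: Switch to LEFT JOIN to retain unmatched parent rows

Corrected query:
SELECT p.name, COUNT(c.id) FROM authors p LEFT JOIN novels c ON c.author_id = p.id GROUP BY p.name

Result:
name   | COUNT(c.id)
-------+------------
Asimov | 0          
Atwood | 1          
Austen | 1          
Borges | 1          
Orwell | 1          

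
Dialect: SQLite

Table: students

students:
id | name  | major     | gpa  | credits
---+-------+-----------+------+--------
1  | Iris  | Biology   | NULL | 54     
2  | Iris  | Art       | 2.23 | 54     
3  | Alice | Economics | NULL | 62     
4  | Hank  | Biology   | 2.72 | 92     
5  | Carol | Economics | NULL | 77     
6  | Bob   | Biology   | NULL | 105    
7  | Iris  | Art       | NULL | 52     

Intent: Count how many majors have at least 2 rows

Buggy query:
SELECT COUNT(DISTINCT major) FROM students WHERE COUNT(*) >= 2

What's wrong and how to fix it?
Bug: WHERE filters individual rows, not groups, so a group-level COUNT is invalid there

Fix: Group first with HAVING COUNT(*) >= 2, then COUNT the resulting groups

Corrected query:
SELECT COUNT(*) FROM (SELECT major FROM students GROUP BY major HAVING COUNT(*) >= 2)

Result:
COUNT(*)
--------
3       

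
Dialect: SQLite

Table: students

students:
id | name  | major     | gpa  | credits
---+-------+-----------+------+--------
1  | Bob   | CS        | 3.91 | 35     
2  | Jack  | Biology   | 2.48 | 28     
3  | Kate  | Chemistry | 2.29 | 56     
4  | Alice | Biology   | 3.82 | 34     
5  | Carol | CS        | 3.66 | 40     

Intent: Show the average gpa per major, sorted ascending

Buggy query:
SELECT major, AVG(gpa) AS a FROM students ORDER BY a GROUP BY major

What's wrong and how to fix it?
Bug: GROUP BY must precede ORDER BY

Fix: Move ORDER BY to the end, after GROUP BY

Corrected query:
SELECT major, AVG(gpa) AS a FROM students GROUP BY major ORDER BY a

Result:
major     | a    
----------+------
Chemistry | 2.29 
Biology   | 3.15 
CS        | 3.785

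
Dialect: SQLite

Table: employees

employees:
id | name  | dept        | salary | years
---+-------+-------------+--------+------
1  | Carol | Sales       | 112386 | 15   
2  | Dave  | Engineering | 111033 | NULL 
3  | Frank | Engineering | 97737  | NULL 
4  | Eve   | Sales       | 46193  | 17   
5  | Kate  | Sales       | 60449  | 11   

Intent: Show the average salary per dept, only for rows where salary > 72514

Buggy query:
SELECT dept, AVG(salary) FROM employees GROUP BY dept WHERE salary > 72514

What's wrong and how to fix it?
Bug: WHERE cannot follow GROUP BY

Fix: Move the WHERE clause before GROUP BY

Corrected query:
SELECT dept, AVG(salary) FROM employees WHERE salary > 72514 GROUP BY dept

Result:
dept        | AVG(salary)
------------+------------
Engineering | 104385     
Sales       | 112386     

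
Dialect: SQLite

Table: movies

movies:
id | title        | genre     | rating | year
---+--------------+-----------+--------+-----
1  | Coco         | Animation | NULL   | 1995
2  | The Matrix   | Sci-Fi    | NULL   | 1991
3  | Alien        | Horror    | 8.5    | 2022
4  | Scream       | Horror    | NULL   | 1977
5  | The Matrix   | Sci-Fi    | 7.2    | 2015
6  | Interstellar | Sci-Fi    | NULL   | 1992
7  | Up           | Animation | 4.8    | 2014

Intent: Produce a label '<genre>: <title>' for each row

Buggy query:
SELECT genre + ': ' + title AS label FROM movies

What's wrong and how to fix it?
Bug: '+' is numeric addition; on text columns SQLite converts them to 0 instead of concatenating

Fix: Use the || operator for string concatenation

Corrected query:
SELECT genre || ': ' || title AS label FROM movies

Result:
label               
--------------------
Animation: Coco     
Sci-Fi: The Matrix  
Horror: Alien       
Horror: Scream      
Sci-Fi: The Matrix  
Sci-Fi: Interstellar
Animation: Up       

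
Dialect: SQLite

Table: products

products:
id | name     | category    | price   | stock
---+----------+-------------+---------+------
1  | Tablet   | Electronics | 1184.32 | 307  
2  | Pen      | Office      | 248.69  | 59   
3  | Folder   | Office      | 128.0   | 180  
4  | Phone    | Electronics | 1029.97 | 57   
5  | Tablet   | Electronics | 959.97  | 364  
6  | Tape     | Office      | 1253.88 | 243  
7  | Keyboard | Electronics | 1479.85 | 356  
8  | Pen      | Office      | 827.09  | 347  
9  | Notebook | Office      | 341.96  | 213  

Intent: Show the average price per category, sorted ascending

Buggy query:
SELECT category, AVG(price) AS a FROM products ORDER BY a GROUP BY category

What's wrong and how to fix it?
Bug: GROUP BY must precede ORDER BY

Fix: Move ORDER BY to the end, after GROUP BY

Corrected query:
SELECT category, AVG(price) AS a FROM products GROUP BY category ORDER BY a

Result:
category    | a        
------------+----------
Office      | 559.924  
Electronics | 1163.5275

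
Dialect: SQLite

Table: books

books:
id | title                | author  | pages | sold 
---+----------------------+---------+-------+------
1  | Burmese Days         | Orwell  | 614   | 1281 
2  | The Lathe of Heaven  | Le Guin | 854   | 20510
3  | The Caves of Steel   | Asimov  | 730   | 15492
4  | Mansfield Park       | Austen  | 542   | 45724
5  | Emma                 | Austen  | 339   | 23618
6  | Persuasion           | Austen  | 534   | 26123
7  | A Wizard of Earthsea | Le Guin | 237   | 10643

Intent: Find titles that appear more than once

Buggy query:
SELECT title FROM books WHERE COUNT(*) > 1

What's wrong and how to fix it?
Bug: WHERE can't reference COUNT(*); aggregates are computed after WHERE

Fix: Group first, then use HAVING for the count condition

Corrected query:
SELECT title FROM books GROUP BY title HAVING COUNT(*) > 1

Result:
(no rows)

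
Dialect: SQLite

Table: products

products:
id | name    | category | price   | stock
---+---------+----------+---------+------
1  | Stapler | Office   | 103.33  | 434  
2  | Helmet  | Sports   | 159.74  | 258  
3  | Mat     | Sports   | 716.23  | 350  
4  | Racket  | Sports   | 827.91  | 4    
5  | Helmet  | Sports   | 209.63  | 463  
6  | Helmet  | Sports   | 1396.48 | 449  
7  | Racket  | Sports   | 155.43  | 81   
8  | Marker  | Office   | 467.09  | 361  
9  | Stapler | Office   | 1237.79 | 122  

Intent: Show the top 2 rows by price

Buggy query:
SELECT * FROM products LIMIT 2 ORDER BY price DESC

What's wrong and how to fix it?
Bug: LIMIT must come after ORDER BY

Fix: Sort with ORDER BY, then apply LIMIT

Corrected query:
SELECT * FROM products ORDER BY price DESC LIMIT 2

Result:
id | name    | category | price   | stock
---+---------+----------+---------+------
6  | Helmet  | Sports   | 1396.48 | 449  
9  | Stapler | Office   | 1237.79 | 122  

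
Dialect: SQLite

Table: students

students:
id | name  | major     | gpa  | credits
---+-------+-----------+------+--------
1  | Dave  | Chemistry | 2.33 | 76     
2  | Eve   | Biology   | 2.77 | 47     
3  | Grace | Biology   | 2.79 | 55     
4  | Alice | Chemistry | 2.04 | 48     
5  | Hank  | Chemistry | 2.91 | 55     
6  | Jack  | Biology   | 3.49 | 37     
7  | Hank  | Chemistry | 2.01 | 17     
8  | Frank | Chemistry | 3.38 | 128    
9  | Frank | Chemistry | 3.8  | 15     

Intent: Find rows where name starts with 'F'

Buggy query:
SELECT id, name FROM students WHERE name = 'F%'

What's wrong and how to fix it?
Bug: Wildcards only work with LIKE; '=' treats '%' as a literal character

Fix: Replace '=' with LIKE so 'F%' is treated as a pattern

Corrected query:
SELECT id, name FROM students WHERE name LIKE 'F%'

Result:
id | name 
---+------
8  | Frank
9  | Frank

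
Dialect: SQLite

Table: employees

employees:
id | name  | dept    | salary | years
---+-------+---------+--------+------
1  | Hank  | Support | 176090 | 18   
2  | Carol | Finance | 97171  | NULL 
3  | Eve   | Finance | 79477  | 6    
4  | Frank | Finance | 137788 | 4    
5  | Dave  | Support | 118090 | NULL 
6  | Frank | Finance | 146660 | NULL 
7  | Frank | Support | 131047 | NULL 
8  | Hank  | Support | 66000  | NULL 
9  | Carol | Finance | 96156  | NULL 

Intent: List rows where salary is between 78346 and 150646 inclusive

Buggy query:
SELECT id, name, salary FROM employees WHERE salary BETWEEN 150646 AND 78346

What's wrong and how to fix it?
Bug: BETWEEN expects the lower bound first; with 150646 AND 78346 the range is empty

Fix: Write BETWEEN 78346 AND 150646

Corrected query:
SELECT id, name, salary FROM employees WHERE salary BETWEEN 78346 AND 150646

Result:
id | name  | salary
---+-------+-------
2  | Carol | 97171 
3  | Eve   | 79477 
4  | Frank | 137788
5  | Dave  | 118090
6  | Frank | 146660
7  | Frank | 131047
9  | Carol | 96156 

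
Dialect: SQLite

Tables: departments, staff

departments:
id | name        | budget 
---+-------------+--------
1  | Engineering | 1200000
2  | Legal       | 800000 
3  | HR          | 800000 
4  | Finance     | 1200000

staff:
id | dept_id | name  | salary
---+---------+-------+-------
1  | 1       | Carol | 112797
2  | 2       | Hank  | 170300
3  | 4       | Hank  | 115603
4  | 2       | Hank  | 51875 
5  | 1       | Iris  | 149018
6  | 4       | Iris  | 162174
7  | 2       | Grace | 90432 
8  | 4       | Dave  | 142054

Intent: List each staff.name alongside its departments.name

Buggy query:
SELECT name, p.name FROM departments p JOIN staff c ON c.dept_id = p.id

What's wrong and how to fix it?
Bug: 'name' exists in both joined tables, so the database can't tell which one is meant

Fix: Qualify the column with its table alias (c.name)

Corrected query:
SELECT c.name, p.name FROM departments p JOIN staff c ON c.dept_id = p.id

Result:
name  | name       
------+------------
Carol | Engineering
Hank  | Legal      
Hank  | Finance    
Hank  | Legal      
Iris  | Engineering
Iris  | Finance    
Grace | Legal      
Dave  | Finance    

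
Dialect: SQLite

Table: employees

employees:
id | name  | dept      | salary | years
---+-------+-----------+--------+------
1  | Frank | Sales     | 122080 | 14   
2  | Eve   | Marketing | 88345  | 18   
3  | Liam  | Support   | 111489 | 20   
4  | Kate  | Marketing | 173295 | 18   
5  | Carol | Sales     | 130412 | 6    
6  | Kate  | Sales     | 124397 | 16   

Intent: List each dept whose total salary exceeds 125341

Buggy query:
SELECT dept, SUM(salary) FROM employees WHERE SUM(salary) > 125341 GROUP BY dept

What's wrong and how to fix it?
Bug: WHERE runs before GROUP BY, so aggregates aren't available there

Fix: Use HAVING (which filters groups after aggregation) instead of WHERE

Corrected query:
SELECT dept, SUM(salary) FROM employees GROUP BY dept HAVING SUM(salary) > 125341

Result:
dept      | SUM(salary)
----------+------------
Marketing | 261640     
Sales     | 376889     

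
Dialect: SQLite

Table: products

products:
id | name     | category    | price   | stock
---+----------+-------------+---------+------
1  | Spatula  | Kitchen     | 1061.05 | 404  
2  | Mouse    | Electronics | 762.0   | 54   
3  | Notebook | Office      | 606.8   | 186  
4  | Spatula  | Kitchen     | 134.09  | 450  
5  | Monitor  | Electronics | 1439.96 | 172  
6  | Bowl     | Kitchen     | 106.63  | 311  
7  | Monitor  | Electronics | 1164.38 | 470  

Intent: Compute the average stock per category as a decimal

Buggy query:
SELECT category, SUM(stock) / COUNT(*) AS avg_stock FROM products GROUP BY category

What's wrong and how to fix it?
Bug: SUM(stock) and COUNT(*) are both integers; the division truncates the fractional part

Fix: Cast one side to REAL so the division keeps the fractional part

Corrected query:
SELECT category, SUM(stock) * 1.0 / COUNT(*) AS avg_stock FROM products GROUP BY category

Result:
category    | avg_stock 
------------+-----------
Electronics | 232       
Kitchen     | 388.333333
Office      | 186       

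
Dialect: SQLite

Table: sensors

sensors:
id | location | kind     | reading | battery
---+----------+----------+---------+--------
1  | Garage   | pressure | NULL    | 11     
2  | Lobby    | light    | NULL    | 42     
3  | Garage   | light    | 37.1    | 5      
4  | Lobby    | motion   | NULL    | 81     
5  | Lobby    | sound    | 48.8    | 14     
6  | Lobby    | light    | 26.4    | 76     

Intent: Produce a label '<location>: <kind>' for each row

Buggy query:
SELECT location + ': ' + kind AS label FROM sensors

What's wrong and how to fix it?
Bug: '+' is numeric addition; on text columns SQLite converts them to 0 instead of concatenating

Fix: Replace + with || to concatenate text

Corrected query:
SELECT location || ': ' || kind AS label FROM sensors

Result:
label           
----------------
Garage: pressure
Lobby: light    
Garage: light   
Lobby: motion   
Lobby: sound    
Lobby: light    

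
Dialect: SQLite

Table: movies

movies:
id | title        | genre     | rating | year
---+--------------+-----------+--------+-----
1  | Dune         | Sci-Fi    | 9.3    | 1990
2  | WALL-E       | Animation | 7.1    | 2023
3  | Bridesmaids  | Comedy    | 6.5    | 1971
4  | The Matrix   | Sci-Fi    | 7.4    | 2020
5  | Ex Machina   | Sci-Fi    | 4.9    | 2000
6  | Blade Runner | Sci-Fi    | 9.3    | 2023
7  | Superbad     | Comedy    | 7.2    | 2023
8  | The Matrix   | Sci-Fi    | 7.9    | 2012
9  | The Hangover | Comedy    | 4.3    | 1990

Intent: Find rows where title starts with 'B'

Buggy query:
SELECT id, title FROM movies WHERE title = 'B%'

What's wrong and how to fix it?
Bug: '=' compares the literal string including the % character; pattern matching needs LIKE

Fix: Replace '=' with LIKE so 'B%' is treated as a pattern

Corrected query:
SELECT id, title FROM movies WHERE title LIKE 'B%'

Result:
id | title       
---+-------------
3  | Bridesmaids 
6  | Blade Runner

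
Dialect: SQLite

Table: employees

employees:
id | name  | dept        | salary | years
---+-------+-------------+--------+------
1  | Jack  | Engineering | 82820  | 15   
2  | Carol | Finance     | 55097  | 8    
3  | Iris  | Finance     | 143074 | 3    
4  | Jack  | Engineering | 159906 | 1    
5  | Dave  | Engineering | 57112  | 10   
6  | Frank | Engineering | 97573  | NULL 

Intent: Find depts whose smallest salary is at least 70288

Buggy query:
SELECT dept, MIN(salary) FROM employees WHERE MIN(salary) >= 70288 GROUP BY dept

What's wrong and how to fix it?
Bug: MIN() in WHERE is a misuse of aggregate

Fix: Replace WHERE with HAVING after the GROUP BY

Corrected query:
SELECT dept, MIN(salary) FROM employees GROUP BY dept HAVING MIN(salary) >= 70288

Result:
(no rows)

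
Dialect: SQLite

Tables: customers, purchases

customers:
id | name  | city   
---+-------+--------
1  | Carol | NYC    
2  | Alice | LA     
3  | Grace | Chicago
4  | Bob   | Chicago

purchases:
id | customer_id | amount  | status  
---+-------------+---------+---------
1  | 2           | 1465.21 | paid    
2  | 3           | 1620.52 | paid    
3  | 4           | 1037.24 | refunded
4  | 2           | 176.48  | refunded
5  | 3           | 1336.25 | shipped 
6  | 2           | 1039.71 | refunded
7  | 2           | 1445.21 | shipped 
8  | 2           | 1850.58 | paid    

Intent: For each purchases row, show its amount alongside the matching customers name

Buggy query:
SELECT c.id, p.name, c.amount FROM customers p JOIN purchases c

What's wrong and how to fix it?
Bug: Missing join condition: each purchases row is matched to all customers rows instead of just its own

Fix: Specify the join condition linking the foreign key to the parent id

Corrected query:
SELECT c.id, p.name, c.amount FROM customers p JOIN purchases c ON c.customer_id = p.id

Result:
id | name  | amount 
---+-------+--------
1  | Alice | 1465.21
2  | Grace | 1620.52
3  | Bob   | 1037.24
4  | Alice | 176.48 
5  | Grace | 1336.25
6  | Alice | 1039.71
7  | Alice | 1445.21
8  | Alice | 1850.58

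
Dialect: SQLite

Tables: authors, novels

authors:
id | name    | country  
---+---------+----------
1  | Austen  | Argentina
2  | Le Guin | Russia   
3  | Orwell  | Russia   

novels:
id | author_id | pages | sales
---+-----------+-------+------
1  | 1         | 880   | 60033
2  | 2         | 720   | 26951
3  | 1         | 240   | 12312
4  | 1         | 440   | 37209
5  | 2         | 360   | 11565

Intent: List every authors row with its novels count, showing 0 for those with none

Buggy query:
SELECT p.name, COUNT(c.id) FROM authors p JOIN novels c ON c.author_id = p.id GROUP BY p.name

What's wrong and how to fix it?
Bug: INNER JOIN drops authors rows that have no matching novels rows

Fix: Use LEFT JOIN so parents without children still appear (COUNT(c.id) gives 0)

Corrected query:
SELECT p.name, COUNT(c.id) FROM authors p LEFT JOIN novels c ON c.author_id = p.id GROUP BY p.name

Result:
name    | COUNT(c.id)
--------+------------
Austen  | 3          
Le Guin | 2          
Orwell  | 0          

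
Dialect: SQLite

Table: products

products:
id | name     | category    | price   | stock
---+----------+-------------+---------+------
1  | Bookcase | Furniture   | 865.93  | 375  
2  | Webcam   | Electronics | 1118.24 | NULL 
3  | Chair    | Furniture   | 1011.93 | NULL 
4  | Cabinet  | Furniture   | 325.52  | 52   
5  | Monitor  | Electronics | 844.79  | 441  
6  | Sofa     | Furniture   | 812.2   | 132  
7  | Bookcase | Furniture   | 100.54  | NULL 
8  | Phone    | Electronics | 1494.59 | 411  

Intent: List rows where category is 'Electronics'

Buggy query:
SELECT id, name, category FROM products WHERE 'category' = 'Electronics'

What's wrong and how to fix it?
Bug: 'category' in single quotes is a string literal, not the column; the comparison is literal-vs-literal and never true

Fix: Reference the column as category without single quotes

Corrected query:
SELECT id, name, category FROM products WHERE category = 'Electronics'

Result:
id | name    | category   
---+---------+------------
2  | Webcam  | Electronics
5  | Monitor | Electronics
8  | Phone   | Electronics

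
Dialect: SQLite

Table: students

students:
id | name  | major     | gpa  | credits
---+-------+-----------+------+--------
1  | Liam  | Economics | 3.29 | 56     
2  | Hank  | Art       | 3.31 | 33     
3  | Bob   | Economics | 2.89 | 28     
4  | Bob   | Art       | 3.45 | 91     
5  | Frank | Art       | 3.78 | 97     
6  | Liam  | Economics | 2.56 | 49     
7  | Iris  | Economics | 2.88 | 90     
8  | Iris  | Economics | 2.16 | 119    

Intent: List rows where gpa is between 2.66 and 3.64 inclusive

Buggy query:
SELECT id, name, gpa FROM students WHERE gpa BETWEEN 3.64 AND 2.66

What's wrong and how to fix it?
Bug: BETWEEN expects the lower bound first; with 3.64 AND 2.66 the range is empty

Fix: Write BETWEEN 2.66 AND 3.64

Corrected query:
SELECT id, name, gpa FROM students WHERE gpa BETWEEN 2.66 AND 3.64

Result:
id | name | gpa 
---+------+-----
1  | Liam | 3.29
2  | Hank | 3.31
3  | Bob  | 2.89
4  | Bob  | 3.45
7  | Iris | 2.88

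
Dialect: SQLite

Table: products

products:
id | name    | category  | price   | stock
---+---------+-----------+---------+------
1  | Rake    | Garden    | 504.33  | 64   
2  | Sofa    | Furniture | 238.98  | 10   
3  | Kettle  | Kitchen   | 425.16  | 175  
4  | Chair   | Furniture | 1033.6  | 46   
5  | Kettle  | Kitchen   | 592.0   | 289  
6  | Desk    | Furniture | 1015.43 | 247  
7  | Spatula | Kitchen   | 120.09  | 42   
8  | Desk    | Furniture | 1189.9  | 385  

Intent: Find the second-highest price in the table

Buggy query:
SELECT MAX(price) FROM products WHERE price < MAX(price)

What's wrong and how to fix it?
Bug: MAX(price) on the right of the comparison is an aggregate-in-WHERE error

Fix: Put the inner MAX in a scalar subquery

Corrected query:
SELECT MAX(price) FROM products WHERE price < (SELECT MAX(price) FROM products)

Result:
MAX(price)
----------
1033.6    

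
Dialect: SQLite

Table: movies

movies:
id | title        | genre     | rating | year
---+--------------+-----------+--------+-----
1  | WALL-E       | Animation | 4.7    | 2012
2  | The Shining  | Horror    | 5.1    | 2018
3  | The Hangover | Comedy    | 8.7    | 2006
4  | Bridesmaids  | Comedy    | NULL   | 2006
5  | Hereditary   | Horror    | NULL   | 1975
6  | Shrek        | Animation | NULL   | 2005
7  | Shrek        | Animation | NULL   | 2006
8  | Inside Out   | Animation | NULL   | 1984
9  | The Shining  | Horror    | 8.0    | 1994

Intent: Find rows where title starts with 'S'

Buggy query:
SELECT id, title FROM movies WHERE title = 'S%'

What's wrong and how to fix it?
Bug: '=' compares the literal string including the % character; pattern matching needs LIKE

Fix: Use LIKE for wildcard pattern matching

Corrected query:
SELECT id, title FROM movies WHERE title LIKE 'S%'

Result:
id | title
---+------
6  | Shrek
7  | Shrek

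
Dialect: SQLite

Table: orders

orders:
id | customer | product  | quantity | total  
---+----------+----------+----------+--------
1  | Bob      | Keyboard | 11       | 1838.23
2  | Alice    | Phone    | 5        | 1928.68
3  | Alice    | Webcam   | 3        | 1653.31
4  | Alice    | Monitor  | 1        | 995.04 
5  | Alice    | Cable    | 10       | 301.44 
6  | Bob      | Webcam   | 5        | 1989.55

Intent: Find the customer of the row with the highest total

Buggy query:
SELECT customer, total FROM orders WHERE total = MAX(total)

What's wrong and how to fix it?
Bug: MAX(total) is an aggregate and cannot be used directly in WHERE

Fix: Wrap MAX in a scalar subquery so WHERE compares against a single value

Corrected query:
SELECT customer, total FROM orders WHERE total = (SELECT MAX(total) FROM orders)

Result:
customer | total  
---------+--------
Bob      | 1989.55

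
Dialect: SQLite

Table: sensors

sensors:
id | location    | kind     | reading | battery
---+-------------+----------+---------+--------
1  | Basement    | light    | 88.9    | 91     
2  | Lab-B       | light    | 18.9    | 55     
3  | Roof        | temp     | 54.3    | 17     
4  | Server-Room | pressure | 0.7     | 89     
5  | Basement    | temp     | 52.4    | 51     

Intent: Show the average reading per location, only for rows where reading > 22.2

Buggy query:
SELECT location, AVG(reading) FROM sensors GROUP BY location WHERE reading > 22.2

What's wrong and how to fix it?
Bug: WHERE cannot follow GROUP BY

Fix: Move the WHERE clause before GROUP BY

Corrected query:
SELECT location, AVG(reading) FROM sensors WHERE reading > 22.2 GROUP BY location

Result:
location | AVG(reading)
---------+-------------
Basement | 70.65       
Roof     | 54.3        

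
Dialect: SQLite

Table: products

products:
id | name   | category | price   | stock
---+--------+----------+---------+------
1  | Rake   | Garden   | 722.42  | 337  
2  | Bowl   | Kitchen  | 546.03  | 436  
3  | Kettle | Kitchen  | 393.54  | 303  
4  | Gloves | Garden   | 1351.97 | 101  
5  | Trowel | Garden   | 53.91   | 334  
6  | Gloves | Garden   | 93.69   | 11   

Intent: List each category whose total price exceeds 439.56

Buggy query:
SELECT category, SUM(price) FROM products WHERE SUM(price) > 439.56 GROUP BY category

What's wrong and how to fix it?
Bug: WHERE runs before GROUP BY, so aggregates aren't available there

Fix: Move the aggregate condition to a HAVING clause

Corrected query:
SELECT category, SUM(price) FROM products GROUP BY category HAVING SUM(price) > 439.56

Result:
category | SUM(price)
---------+-----------
Garden   | 2221.99   
Kitchen  | 939.57    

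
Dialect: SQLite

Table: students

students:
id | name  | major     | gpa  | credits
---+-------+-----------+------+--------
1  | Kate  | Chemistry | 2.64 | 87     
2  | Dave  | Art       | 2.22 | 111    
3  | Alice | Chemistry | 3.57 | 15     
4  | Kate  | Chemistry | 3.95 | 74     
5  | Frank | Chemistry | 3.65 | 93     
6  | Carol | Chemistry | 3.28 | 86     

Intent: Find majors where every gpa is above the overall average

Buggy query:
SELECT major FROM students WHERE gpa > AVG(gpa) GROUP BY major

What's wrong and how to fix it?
Bug: AVG() is an aggregate; it can't sit directly in WHERE

Fix: Compute the overall average in a scalar subquery and compare each group's MIN against it in HAVING

Corrected query:
SELECT major FROM students GROUP BY major HAVING MIN(gpa) > (SELECT AVG(gpa) FROM students)

Result:
(no rows)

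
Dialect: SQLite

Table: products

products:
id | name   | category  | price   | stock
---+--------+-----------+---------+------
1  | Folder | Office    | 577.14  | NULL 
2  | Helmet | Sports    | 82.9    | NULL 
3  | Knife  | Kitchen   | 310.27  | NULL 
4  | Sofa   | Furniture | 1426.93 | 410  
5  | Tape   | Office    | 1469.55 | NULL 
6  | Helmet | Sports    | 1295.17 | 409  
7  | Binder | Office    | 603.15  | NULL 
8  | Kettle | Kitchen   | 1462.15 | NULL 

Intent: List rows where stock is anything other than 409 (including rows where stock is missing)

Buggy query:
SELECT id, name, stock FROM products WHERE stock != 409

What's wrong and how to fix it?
Bug: Inequality against NULL is unknown, not true; rows with NULL are dropped

Fix: Handle NULL separately with IS NULL alongside the inequality

Corrected query:
SELECT id, name, stock FROM products WHERE stock != 409 OR stock IS NULL

Result:
id | name   | stock
---+--------+------
1  | Folder | NULL 
2  | Helmet | NULL 
3  | Knife  | NULL 
4  | Sofa   | 410  
5  | Tape   | NULL 
7  | Binder | NULL 
8  | Kettle | NULL 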